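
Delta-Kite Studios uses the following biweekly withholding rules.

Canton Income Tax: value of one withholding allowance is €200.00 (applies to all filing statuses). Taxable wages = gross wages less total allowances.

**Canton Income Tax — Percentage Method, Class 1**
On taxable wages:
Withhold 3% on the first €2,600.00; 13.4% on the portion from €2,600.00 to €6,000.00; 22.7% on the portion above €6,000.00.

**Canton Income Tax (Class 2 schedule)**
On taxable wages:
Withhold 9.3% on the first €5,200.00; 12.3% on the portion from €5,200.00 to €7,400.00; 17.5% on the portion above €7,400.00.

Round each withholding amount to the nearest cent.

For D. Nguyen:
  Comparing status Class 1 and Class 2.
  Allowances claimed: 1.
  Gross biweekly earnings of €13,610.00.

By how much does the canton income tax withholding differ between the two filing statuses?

Canton Income Tax (Class 1): taxable = €13,610.00 − 1×€200.00 = €13,410.00
  €533.60 + 22.7% × (€13,410.00 − €6,000.00) = €533.60 + 22.7% × €7,410.00 = €2,215.67
Canton Income Tax (Class 2): taxable = €13,610.00 − 1×€200.00 = €13,410.00
  €754.20 + 17.5% × (€13,410.00 − €7,400.00) = €754.20 + 17.5% × €6,010.00 = €1,805.95
Difference: |€2,215.67 − €1,805.95| = €409.72 (higher under Class 1)

€409.72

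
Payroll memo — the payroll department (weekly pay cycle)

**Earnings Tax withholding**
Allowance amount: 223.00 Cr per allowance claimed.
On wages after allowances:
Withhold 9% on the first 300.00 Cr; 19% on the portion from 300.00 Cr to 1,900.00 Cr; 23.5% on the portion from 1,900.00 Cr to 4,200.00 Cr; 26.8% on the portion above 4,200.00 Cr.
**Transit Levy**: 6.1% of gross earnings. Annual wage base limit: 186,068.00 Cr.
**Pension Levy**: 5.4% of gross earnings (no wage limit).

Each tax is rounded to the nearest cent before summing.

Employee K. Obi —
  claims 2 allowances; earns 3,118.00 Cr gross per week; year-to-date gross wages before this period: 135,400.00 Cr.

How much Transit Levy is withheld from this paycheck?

190.20 Cr

Transit Levy: 6.1% × 3,118.00 Cr = 190.20 Cr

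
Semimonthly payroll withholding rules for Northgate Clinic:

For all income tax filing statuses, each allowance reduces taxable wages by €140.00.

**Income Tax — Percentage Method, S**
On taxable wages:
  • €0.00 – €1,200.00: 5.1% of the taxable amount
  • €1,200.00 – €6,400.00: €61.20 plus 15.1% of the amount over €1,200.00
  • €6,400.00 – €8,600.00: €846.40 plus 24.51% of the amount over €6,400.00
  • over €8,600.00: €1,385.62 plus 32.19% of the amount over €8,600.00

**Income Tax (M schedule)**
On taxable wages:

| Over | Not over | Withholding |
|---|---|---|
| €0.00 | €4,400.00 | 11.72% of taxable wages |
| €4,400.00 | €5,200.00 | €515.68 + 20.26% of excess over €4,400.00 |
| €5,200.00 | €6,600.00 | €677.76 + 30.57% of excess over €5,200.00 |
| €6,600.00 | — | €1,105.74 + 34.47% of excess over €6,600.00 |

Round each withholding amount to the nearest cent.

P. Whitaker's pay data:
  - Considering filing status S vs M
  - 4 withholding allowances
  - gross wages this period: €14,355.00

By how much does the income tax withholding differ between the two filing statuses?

€527.97

Income Tax (S): taxable = €14,355.00 − 4×€140.00 = €13,795.00
  €1,385.62 + 32.19% × (€13,795.00 − €8,600.00) = €1,385.62 + 32.19% × €5,195.00 = €3,057.89
Income Tax (M): taxable = €14,355.00 − 4×€140.00 = €13,795.00
  €1,105.74 + 34.47% × (€13,795.00 − €6,600.00) = €1,105.74 + 34.47% × €7,195.00 = €3,585.86
Difference: |€3,057.89 − €3,585.86| = €527.97 (higher under M)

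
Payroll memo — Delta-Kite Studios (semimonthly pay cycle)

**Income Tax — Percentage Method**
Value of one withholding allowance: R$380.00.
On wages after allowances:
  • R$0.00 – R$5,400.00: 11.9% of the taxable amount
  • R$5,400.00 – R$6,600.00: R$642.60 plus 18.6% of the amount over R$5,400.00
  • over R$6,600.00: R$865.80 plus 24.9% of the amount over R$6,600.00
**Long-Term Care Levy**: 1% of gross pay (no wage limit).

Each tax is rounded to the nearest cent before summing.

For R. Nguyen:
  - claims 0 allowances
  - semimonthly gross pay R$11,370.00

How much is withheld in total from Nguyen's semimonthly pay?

R$2,167.23

Income Tax: taxable = R$11,370.00
  R$865.80 + 24.9% × (R$11,370.00 − R$6,600.00) = R$865.80 + 24.9% × R$4,770.00 = R$2,053.53
Long-Term Care Levy: 1% × R$11,370.00 = R$113.70
Total: R$2,053.53 + R$113.70 = R$2,167.23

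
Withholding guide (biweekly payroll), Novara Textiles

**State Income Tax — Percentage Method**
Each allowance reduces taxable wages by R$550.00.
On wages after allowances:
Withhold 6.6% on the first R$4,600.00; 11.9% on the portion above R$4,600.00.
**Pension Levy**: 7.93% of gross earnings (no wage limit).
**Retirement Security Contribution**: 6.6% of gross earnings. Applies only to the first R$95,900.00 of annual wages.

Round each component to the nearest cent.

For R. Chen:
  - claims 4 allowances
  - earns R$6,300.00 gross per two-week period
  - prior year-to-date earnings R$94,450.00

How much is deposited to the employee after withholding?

R$5,434.11

State Income Tax: taxable = R$6,300.00 − 4×R$550.00 = R$4,100.00
  6.6% × R$4,100.00 = R$270.60
Pension Levy: 7.93% × R$6,300.00 = R$499.59
Retirement Security Contribution: cap R$95,900.00 − YTD R$94,450.00 = R$1,450.00 subject; 6.6% × R$1,450.00 = R$95.70
Total withheld: R$270.60 + R$499.59 + R$95.70 = R$865.89
Net pay: R$6,300.00 − R$865.89 = R$5,434.11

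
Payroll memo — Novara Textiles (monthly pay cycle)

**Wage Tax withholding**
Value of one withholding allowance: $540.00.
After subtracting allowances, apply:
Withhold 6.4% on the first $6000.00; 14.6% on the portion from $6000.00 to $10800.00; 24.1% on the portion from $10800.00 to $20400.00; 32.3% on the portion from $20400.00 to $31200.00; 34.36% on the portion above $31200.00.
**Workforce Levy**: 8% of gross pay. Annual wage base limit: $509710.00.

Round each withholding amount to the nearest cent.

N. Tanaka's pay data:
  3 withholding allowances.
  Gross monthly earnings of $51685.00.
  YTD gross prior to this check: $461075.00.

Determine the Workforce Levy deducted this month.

$3890.80

Workforce Levy: cap $509710.00 − YTD $461075.00 = $48635.00 subject; 8% × $48635.00 = $3890.80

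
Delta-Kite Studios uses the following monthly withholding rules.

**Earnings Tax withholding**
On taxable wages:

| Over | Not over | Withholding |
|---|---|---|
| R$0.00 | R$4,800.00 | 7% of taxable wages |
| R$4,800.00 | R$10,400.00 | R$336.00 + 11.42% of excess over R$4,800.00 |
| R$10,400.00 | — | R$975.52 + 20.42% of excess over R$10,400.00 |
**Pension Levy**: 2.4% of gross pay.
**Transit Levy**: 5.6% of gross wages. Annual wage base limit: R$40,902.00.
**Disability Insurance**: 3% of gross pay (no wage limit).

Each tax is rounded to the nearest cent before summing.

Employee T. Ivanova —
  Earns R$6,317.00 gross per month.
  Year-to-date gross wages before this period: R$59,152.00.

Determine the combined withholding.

Earnings Tax: taxable = R$6,317.00
  R$336.00 + 11.42% × (R$6,317.00 − R$4,800.00) = R$336.00 + 11.42% × R$1,517.00 = R$509.24
Pension Levy: 2.4% × R$6,317.00 = R$151.61
Transit Levy: YTD R$59,152.00 ≥ cap R$40,902.00 → R$0.00
Disability Insurance: 3% × R$6,317.00 = R$189.51
Total: R$509.24 + R$151.61 + R$0.00 + R$189.51 = R$850.36

R$850.36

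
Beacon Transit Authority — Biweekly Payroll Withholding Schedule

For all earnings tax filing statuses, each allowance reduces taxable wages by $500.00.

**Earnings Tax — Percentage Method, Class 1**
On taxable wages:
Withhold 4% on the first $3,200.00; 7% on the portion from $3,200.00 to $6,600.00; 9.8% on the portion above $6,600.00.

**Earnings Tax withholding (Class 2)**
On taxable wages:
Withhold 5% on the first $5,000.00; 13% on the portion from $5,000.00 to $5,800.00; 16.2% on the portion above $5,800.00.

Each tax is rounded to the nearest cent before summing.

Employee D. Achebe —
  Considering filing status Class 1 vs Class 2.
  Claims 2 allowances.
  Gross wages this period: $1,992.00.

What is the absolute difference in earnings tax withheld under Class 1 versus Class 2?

$9.92

Earnings Tax (Class 1): taxable = $1,992.00 − 2×$500.00 = $992.00
  4% × $992.00 = $39.68
Earnings Tax (Class 2): taxable = $1,992.00 − 2×$500.00 = $992.00
  5% × $992.00 = $49.60
Difference: |$39.68 − $49.60| = $9.92 (higher under Class 2)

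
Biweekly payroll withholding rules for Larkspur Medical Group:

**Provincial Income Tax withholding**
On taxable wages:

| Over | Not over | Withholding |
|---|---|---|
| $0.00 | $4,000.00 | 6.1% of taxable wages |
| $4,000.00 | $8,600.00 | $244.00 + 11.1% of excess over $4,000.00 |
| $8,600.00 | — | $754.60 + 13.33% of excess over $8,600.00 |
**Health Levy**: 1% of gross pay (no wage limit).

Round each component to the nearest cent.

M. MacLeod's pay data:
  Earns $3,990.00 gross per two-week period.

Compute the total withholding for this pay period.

$283.29

Provincial Income Tax: taxable = $3,990.00
  6.1% × $3,990.00 = $243.39
Health Levy: 1% × $3,990.00 = $39.90
Total: $243.39 + $39.90 = $283.29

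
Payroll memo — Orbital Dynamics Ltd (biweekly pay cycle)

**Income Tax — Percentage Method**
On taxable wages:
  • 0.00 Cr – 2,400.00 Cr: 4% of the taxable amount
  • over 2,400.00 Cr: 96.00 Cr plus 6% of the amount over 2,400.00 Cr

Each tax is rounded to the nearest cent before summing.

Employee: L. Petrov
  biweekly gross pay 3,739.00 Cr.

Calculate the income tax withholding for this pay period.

176.34 Cr

Income Tax: taxable = 3,739.00 Cr
  96.00 Cr + 6% × (3,739.00 Cr − 2,400.00 Cr) = 96.00 Cr + 6% × 1,339.00 Cr = 176.34 Cr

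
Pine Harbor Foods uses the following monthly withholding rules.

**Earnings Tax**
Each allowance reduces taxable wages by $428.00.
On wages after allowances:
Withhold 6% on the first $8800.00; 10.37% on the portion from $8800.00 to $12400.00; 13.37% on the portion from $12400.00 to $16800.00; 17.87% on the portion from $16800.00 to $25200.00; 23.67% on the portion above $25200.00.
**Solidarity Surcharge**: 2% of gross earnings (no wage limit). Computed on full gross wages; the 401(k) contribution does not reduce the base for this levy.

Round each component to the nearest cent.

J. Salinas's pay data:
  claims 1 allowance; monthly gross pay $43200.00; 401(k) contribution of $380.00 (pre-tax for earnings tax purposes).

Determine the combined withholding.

Earnings Tax: taxable = $43200.00 − $380.00 − 1×$428.00 = $42392.00
  $2990.68 + 23.67% × ($42392.00 − $25200.00) = $2990.68 + 23.67% × $17192.00 = $7060.03
Solidarity Surcharge: 2% × $43200.00 = $864.00
Total: $7060.03 + $864.00 = $7924.03

$7924.03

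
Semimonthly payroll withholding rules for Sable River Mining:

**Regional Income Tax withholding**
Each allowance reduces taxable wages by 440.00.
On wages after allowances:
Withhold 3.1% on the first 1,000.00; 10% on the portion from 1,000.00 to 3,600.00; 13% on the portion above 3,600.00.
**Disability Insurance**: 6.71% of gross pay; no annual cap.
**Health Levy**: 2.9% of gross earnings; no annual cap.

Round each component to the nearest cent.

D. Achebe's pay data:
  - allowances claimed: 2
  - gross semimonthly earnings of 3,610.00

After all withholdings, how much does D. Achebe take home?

Regional Income Tax: taxable = 3,610.00 − 2×440.00 = 2,730.00
  31.00 + 10% × (2,730.00 − 1,000.00) = 31.00 + 10% × 1,730.00 = 204.00
Disability Insurance: 6.71% × 3,610.00 = 242.23
Health Levy: 2.9% × 3,610.00 = 104.69
Total withheld: 204.00 + 242.23 + 104.69 = 550.92
Net pay: 3,610.00 − 550.92 = 3,059.08

3,059.08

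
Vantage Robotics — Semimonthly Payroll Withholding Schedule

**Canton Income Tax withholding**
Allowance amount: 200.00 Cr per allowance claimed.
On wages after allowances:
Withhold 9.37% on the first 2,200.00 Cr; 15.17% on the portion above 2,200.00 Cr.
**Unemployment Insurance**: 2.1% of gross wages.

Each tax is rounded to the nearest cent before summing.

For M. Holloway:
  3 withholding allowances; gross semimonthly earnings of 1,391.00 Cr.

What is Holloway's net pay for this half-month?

1,287.67 Cr

Canton Income Tax: taxable = 1,391.00 Cr − 3×200.00 Cr = 791.00 Cr
  9.37% × 791.00 Cr = 74.12 Cr
Unemployment Insurance: 2.1% × 1,391.00 Cr = 29.21 Cr
Total withheld: 74.12 Cr + 29.21 Cr = 103.33 Cr
Net pay: 1,391.00 Cr − 103.33 Cr = 1,287.67 Cr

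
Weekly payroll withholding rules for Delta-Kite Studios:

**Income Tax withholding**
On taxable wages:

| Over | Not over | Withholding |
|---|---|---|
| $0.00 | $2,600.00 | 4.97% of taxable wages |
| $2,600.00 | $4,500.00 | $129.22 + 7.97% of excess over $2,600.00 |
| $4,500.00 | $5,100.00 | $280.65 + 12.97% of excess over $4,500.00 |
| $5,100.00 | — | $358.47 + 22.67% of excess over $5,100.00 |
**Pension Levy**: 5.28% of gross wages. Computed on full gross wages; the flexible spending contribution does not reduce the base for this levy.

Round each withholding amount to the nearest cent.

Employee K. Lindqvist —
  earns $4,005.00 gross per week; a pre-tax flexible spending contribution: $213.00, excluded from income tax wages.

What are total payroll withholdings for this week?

Income Tax: taxable = $4,005.00 − $213.00 = $3,792.00
  $129.22 + 7.97% × ($3,792.00 − $2,600.00) = $129.22 + 7.97% × $1,192.00 = $224.22
Pension Levy: 5.28% × $4,005.00 = $211.46
Total: $224.22 + $211.46 = $435.68

$435.68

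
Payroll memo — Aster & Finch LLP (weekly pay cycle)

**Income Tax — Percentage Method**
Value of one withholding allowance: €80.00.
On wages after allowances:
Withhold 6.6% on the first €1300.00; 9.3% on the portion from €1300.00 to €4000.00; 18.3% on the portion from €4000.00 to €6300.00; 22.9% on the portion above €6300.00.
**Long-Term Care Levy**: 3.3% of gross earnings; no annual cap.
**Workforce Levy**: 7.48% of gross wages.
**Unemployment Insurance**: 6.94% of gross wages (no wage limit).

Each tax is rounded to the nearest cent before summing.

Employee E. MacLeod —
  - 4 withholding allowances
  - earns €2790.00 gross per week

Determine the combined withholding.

Income Tax: taxable = €2790.00 − 4×€80.00 = €2470.00
  €85.80 + 9.3% × (€2470.00 − €1300.00) = €85.80 + 9.3% × €1170.00 = €194.61
Long-Term Care Levy: 3.3% × €2790.00 = €92.07
Workforce Levy: 7.48% × €2790.00 = €208.69
Unemployment Insurance: 6.94% × €2790.00 = €193.63
Total: €194.61 + €92.07 + €208.69 + €193.63 = €689.00

€689.00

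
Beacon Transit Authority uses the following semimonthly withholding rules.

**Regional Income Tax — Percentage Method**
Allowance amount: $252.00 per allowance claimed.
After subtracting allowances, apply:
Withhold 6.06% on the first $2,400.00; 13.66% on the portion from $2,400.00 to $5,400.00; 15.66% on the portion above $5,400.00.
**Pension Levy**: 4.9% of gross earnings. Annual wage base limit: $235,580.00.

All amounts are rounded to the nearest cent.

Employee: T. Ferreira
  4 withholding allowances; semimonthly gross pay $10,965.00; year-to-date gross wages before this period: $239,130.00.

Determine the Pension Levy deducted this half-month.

$0.00

Pension Levy: YTD $239,130.00 ≥ cap $235,580.00 → $0.00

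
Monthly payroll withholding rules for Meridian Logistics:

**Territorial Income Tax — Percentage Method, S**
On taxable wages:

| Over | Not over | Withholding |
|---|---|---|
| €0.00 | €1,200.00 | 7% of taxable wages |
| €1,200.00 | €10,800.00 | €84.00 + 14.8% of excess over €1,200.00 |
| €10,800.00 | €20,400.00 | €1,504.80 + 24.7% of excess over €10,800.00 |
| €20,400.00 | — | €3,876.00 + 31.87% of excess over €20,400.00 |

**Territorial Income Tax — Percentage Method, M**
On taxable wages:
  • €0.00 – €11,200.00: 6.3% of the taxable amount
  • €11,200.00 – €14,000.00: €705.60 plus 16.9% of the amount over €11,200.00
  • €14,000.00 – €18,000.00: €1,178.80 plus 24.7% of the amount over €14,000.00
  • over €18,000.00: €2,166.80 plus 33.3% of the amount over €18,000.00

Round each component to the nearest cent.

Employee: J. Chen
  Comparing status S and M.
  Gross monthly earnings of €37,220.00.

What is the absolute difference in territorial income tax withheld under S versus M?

Territorial Income Tax (S): taxable = €37,220.00
  €3,876.00 + 31.87% × (€37,220.00 − €20,400.00) = €3,876.00 + 31.87% × €16,820.00 = €9,236.53
Territorial Income Tax (M): taxable = €37,220.00
  €2,166.80 + 33.3% × (€37,220.00 − €18,000.00) = €2,166.80 + 33.3% × €19,220.00 = €8,567.06
Difference: |€9,236.53 − €8,567.06| = €669.47 (higher under S)

€669.47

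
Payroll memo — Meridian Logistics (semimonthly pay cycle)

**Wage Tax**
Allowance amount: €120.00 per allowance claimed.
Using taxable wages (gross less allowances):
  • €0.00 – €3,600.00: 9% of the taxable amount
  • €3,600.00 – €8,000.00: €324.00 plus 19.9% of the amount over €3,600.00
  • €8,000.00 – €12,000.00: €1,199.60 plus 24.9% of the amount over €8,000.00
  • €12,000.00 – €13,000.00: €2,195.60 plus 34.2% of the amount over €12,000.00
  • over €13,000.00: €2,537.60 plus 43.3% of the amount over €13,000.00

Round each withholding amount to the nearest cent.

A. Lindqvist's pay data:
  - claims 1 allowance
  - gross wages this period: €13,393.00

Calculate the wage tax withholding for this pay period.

Wage Tax: taxable = €13,393.00 − 1×€120.00 = €13,273.00
  €2,537.60 + 43.3% × (€13,273.00 − €13,000.00) = €2,537.60 + 43.3% × €273.00 = €2,655.81

€2,655.81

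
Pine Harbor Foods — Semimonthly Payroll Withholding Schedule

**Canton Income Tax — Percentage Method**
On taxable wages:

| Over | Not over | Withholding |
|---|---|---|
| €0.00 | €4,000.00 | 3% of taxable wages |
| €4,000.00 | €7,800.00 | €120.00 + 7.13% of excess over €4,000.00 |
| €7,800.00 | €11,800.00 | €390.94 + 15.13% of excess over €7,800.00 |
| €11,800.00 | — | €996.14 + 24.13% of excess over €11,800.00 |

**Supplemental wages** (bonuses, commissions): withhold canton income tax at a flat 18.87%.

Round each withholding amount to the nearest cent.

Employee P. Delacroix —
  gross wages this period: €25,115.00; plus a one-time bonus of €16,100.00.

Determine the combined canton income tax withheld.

Canton Income Tax: taxable = €25,115.00
  €996.14 + 24.13% × (€25,115.00 − €11,800.00) = €996.14 + 24.13% × €13,315.00 = €4,209.05
Supplemental (18.87% flat on bonus): 18.87% × €16,100.00 = €3,038.07
Total canton income tax: €4,209.05 + €3,038.07 = €7,247.12

€7,247.12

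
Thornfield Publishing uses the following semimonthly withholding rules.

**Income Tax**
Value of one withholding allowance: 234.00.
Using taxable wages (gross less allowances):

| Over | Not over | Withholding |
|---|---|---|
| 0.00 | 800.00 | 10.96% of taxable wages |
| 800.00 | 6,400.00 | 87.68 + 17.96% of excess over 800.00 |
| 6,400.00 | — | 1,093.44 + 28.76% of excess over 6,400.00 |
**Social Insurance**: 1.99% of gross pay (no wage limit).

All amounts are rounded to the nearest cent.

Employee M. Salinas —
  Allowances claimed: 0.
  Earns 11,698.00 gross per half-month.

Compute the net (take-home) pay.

Income Tax: taxable = 11,698.00
  1,093.44 + 28.76% × (11,698.00 − 6,400.00) = 1,093.44 + 28.76% × 5,298.00 = 2,617.14
Social Insurance: 1.99% × 11,698.00 = 232.79
Total withheld: 2,617.14 + 232.79 = 2,849.93
Net pay: 11,698.00 − 2,849.93 = 8,848.07

8,848.07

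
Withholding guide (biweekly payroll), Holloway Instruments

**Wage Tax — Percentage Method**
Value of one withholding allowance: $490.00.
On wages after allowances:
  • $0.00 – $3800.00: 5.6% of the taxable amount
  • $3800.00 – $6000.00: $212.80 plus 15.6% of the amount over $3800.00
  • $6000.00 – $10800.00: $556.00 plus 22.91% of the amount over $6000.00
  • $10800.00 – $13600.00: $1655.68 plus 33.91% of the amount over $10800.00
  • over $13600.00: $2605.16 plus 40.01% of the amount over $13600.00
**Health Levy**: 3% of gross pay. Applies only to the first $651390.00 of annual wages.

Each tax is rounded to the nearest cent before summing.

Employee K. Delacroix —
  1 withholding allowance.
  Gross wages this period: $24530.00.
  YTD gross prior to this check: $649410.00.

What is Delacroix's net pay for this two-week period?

Wage Tax: taxable = $24530.00 − 1×$490.00 = $24040.00
  $2605.16 + 40.01% × ($24040.00 − $13600.00) = $2605.16 + 40.01% × $10440.00 = $6782.20
Health Levy: cap $651390.00 − YTD $649410.00 = $1980.00 subject; 3% × $1980.00 = $59.40
Total withheld: $6782.20 + $59.40 = $6841.60
Net pay: $24530.00 − $6841.60 = $17688.40

$17688.40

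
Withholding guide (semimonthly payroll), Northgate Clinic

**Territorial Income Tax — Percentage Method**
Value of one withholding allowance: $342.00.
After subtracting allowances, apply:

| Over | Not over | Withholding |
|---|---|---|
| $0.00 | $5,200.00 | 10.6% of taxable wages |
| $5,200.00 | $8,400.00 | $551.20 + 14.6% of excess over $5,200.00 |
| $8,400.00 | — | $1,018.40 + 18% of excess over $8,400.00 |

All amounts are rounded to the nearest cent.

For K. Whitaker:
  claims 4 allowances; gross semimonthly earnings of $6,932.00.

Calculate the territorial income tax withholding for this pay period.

$604.34

Territorial Income Tax: taxable = $6,932.00 − 4×$342.00 = $5,564.00
  $551.20 + 14.6% × ($5,564.00 − $5,200.00) = $551.20 + 14.6% × $364.00 = $604.34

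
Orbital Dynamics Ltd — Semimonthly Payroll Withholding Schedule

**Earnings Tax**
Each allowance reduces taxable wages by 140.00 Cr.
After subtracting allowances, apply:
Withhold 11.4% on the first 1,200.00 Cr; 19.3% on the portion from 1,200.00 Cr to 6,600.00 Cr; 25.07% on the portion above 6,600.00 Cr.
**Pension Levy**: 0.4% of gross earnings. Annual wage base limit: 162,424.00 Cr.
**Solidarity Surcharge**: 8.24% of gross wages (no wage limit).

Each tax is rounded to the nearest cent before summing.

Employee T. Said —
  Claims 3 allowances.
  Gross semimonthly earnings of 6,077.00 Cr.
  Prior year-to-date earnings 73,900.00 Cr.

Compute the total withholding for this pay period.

Earnings Tax: taxable = 6,077.00 Cr − 3×140.00 Cr = 5,657.00 Cr
  136.80 Cr + 19.3% × (5,657.00 Cr − 1,200.00 Cr) = 136.80 Cr + 19.3% × 4,457.00 Cr = 997.00 Cr
Pension Levy: 0.4% × 6,077.00 Cr = 24.31 Cr
Solidarity Surcharge: 8.24% × 6,077.00 Cr = 500.74 Cr
Total: 997.00 Cr + 24.31 Cr + 500.74 Cr = 1,522.05 Cr

1,522.05 Cr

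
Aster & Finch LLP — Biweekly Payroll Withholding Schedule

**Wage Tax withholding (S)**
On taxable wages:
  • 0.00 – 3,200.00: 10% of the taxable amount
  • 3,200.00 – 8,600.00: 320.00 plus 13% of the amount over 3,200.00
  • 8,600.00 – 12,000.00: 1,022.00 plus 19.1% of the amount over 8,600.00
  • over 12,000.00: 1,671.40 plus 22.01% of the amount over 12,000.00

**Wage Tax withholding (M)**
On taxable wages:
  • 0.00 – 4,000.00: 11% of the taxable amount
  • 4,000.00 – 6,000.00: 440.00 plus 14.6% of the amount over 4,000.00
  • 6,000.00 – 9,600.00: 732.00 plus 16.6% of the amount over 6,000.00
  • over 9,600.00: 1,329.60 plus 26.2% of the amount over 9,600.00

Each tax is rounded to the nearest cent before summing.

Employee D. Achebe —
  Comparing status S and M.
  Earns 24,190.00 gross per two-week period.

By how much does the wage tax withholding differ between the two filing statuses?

797.76

Wage Tax (S): taxable = 24,190.00
  1,671.40 + 22.01% × (24,190.00 − 12,000.00) = 1,671.40 + 22.01% × 12,190.00 = 4,354.42
Wage Tax (M): taxable = 24,190.00
  1,329.60 + 26.2% × (24,190.00 − 9,600.00) = 1,329.60 + 26.2% × 14,590.00 = 5,152.18
Difference: |4,354.42 − 5,152.18| = 797.76 (higher under M)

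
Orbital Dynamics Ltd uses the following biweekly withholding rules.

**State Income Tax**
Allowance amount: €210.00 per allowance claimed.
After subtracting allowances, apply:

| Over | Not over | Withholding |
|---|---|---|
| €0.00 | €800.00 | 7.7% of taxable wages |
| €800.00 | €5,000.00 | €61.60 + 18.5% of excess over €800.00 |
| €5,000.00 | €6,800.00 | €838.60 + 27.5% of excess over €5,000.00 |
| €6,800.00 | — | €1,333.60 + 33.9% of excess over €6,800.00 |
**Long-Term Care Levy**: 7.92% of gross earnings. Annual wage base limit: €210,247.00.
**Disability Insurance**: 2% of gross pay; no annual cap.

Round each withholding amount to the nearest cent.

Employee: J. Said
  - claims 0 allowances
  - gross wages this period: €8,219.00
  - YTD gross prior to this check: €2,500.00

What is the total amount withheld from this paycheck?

State Income Tax: taxable = €8,219.00
  €1,333.60 + 33.9% × (€8,219.00 − €6,800.00) = €1,333.60 + 33.9% × €1,419.00 = €1,814.64
Long-Term Care Levy: 7.92% × €8,219.00 = €650.94
Disability Insurance: 2% × €8,219.00 = €164.38
Total: €1,814.64 + €650.94 + €164.38 = €2,629.96

€2,629.96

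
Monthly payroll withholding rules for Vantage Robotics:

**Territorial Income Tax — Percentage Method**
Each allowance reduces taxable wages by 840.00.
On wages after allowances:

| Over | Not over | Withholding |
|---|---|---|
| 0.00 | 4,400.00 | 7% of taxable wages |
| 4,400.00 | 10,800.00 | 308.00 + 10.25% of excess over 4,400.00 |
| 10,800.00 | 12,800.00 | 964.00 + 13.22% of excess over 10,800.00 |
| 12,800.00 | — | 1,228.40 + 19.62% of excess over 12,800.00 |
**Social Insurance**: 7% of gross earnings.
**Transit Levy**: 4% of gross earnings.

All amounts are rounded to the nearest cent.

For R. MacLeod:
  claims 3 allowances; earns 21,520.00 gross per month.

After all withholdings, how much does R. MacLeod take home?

16,707.96

Territorial Income Tax: taxable = 21,520.00 − 3×840.00 = 19,000.00
  1,228.40 + 19.62% × (19,000.00 − 12,800.00) = 1,228.40 + 19.62% × 6,200.00 = 2,444.84
Social Insurance: 7% × 21,520.00 = 1,506.40
Transit Levy: 4% × 21,520.00 = 860.80
Total withheld: 2,444.84 + 1,506.40 + 860.80 = 4,812.04
Net pay: 21,520.00 − 4,812.04 = 16,707.96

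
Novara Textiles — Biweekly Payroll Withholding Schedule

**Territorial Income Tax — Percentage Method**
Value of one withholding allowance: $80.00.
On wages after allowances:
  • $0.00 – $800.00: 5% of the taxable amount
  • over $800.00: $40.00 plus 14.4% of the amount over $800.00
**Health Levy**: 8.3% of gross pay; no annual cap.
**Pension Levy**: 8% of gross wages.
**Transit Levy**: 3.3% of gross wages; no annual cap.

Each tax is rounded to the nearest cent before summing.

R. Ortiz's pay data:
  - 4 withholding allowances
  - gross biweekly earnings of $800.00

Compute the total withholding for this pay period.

Territorial Income Tax: taxable = $800.00 − 4×$80.00 = $480.00
  5% × $480.00 = $24.00
Health Levy: 8.3% × $800.00 = $66.40
Pension Levy: 8% × $800.00 = $64.00
Transit Levy: 3.3% × $800.00 = $26.40
Total: $24.00 + $66.40 + $64.00 + $26.40 = $180.80

$180.80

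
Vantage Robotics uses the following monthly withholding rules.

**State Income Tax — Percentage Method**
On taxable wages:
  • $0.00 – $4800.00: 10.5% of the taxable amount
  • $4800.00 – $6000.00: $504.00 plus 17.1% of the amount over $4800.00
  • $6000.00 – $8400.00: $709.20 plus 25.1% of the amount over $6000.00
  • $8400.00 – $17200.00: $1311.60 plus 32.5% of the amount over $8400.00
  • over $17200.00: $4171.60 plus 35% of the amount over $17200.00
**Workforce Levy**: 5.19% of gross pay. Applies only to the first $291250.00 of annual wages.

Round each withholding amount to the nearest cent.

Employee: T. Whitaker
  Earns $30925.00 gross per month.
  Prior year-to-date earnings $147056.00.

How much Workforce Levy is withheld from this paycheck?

Workforce Levy: 5.19% × $30925.00 = $1605.01

$1605.01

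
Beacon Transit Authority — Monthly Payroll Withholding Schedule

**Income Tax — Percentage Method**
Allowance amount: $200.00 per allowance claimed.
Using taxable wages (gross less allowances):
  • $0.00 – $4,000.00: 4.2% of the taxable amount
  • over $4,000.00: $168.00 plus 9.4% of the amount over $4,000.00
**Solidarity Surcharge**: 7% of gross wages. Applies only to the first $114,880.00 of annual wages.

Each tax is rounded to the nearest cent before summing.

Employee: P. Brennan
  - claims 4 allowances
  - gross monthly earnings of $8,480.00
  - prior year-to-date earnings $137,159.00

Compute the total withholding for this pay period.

$513.92

Income Tax: taxable = $8,480.00 − 4×$200.00 = $7,680.00
  $168.00 + 9.4% × ($7,680.00 − $4,000.00) = $168.00 + 9.4% × $3,680.00 = $513.92
Solidarity Surcharge: YTD $137,159.00 ≥ cap $114,880.00 → $0.00
Total: $513.92 + $0.00 = $513.92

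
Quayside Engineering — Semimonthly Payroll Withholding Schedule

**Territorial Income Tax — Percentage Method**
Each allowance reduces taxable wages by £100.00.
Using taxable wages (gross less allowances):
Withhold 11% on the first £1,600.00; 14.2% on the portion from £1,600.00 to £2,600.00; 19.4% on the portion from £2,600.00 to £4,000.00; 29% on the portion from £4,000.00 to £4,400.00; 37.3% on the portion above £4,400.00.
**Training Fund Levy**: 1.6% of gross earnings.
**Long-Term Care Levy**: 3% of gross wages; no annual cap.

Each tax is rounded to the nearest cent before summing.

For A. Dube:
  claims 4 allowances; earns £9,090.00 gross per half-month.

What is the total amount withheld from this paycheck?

Territorial Income Tax: taxable = £9,090.00 − 4×£100.00 = £8,690.00
  £705.60 + 37.3% × (£8,690.00 − £4,400.00) = £705.60 + 37.3% × £4,290.00 = £2,305.77
Training Fund Levy: 1.6% × £9,090.00 = £145.44
Long-Term Care Levy: 3% × £9,090.00 = £272.70
Total: £2,305.77 + £145.44 + £272.70 = £2,723.91

£2,723.91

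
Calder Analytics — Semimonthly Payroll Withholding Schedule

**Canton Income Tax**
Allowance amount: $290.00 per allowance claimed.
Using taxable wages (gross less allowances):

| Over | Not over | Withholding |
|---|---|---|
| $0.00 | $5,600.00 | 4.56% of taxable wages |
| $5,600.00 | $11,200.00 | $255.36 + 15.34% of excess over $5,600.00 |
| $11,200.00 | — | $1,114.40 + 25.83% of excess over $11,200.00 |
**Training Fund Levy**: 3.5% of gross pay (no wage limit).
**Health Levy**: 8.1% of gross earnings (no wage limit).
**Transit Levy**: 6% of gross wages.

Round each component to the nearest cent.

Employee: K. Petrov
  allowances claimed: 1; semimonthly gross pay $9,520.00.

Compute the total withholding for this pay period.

$2,487.72

Canton Income Tax: taxable = $9,520.00 − 1×$290.00 = $9,230.00
  $255.36 + 15.34% × ($9,230.00 − $5,600.00) = $255.36 + 15.34% × $3,630.00 = $812.20
Training Fund Levy: 3.5% × $9,520.00 = $333.20
Health Levy: 8.1% × $9,520.00 = $771.12
Transit Levy: 6% × $9,520.00 = $571.20
Total: $812.20 + $333.20 + $771.12 + $571.20 = $2,487.72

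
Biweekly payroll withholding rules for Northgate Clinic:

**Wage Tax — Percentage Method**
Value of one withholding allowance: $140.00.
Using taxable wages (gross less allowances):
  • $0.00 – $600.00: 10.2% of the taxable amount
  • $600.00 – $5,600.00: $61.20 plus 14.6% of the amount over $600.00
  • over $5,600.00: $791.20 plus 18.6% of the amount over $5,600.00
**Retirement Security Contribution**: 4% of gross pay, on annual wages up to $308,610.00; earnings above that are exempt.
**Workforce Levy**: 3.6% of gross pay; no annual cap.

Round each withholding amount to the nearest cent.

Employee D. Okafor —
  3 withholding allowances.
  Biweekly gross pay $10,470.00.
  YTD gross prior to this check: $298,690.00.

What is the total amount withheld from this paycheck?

$2,392.62

Wage Tax: taxable = $10,470.00 − 3×$140.00 = $10,050.00
  $791.20 + 18.6% × ($10,050.00 − $5,600.00) = $791.20 + 18.6% × $4,450.00 = $1,618.90
Retirement Security Contribution: cap $308,610.00 − YTD $298,690.00 = $9,920.00 subject; 4% × $9,920.00 = $396.80
Workforce Levy: 3.6% × $10,470.00 = $376.92
Total: $1,618.90 + $396.80 + $376.92 = $2,392.62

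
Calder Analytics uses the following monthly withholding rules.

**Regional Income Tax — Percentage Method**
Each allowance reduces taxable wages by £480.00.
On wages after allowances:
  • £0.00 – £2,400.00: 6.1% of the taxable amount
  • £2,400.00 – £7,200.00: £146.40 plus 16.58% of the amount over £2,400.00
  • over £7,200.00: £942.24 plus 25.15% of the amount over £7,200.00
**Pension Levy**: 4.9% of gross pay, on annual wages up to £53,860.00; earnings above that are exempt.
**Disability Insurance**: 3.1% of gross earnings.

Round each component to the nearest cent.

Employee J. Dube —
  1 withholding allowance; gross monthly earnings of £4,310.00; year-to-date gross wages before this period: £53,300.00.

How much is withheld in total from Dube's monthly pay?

Regional Income Tax: taxable = £4,310.00 − 1×£480.00 = £3,830.00
  £146.40 + 16.58% × (£3,830.00 − £2,400.00) = £146.40 + 16.58% × £1,430.00 = £383.49
Pension Levy: cap £53,860.00 − YTD £53,300.00 = £560.00 subject; 4.9% × £560.00 = £27.44
Disability Insurance: 3.1% × £4,310.00 = £133.61
Total: £383.49 + £27.44 + £133.61 = £544.54

£544.54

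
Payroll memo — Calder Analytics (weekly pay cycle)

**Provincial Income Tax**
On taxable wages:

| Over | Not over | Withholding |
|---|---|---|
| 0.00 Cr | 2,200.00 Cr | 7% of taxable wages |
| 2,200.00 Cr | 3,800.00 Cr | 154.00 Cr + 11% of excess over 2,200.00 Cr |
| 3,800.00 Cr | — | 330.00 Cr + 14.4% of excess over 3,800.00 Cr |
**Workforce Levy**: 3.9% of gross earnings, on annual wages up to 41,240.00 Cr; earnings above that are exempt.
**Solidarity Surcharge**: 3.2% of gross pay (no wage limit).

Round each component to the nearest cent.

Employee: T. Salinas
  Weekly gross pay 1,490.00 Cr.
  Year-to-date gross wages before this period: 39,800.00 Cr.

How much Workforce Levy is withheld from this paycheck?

Workforce Levy: cap 41,240.00 Cr − YTD 39,800.00 Cr = 1,440.00 Cr subject; 3.9% × 1,440.00 Cr = 56.16 Cr

56.16 Cr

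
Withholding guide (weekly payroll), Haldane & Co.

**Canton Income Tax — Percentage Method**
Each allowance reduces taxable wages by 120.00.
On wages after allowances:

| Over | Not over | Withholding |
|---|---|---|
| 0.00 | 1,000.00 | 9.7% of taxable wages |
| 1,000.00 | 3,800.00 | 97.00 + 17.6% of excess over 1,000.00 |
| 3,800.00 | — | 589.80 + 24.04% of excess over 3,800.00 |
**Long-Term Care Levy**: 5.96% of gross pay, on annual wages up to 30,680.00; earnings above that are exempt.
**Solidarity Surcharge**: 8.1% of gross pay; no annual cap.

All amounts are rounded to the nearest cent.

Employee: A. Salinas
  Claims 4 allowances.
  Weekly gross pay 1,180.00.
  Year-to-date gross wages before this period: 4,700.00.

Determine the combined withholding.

233.81

Canton Income Tax: taxable = 1,180.00 − 4×120.00 = 700.00
  9.7% × 700.00 = 67.90
Long-Term Care Levy: 5.96% × 1,180.00 = 70.33
Solidarity Surcharge: 8.1% × 1,180.00 = 95.58
Total: 67.90 + 70.33 + 95.58 = 233.81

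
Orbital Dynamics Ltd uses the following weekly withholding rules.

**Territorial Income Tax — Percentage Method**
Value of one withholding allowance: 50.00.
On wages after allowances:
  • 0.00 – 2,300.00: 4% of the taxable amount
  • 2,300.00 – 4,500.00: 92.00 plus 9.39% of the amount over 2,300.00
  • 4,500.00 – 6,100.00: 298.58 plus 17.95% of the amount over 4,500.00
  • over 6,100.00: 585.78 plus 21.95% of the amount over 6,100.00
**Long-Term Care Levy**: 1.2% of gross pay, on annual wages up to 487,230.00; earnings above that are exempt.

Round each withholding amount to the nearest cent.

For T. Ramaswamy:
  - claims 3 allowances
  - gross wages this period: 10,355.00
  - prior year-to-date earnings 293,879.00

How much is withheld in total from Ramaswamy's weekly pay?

Territorial Income Tax: taxable = 10,355.00 − 3×50.00 = 10,205.00
  585.78 + 21.95% × (10,205.00 − 6,100.00) = 585.78 + 21.95% × 4,105.00 = 1,486.83
Long-Term Care Levy: 1.2% × 10,355.00 = 124.26
Total: 1,486.83 + 124.26 = 1,611.09

1,611.09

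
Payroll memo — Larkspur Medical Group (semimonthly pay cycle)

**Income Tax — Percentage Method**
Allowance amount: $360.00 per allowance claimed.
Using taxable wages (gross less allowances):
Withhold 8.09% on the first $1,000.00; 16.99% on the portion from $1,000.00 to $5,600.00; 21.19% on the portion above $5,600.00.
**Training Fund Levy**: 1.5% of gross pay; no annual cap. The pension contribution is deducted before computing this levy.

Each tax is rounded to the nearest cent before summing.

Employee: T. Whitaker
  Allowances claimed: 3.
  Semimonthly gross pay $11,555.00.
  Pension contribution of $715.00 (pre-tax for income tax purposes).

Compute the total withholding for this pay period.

Income Tax: taxable = $11,555.00 − $715.00 − 3×$360.00 = $9,760.00
  $862.44 + 21.19% × ($9,760.00 − $5,600.00) = $862.44 + 21.19% × $4,160.00 = $1,743.94
Training Fund Levy: 1.5% × $10,840.00 = $162.60
Total: $1,743.94 + $162.60 = $1,906.54

$1,906.54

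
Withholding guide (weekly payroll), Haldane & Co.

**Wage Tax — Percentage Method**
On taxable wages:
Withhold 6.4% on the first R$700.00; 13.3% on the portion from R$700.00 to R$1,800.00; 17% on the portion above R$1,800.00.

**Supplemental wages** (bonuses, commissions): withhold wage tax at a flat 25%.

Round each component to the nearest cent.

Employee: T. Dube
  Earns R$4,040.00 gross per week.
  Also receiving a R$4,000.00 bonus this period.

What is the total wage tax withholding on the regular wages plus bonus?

Wage Tax: taxable = R$4,040.00
  R$191.10 + 17% × (R$4,040.00 − R$1,800.00) = R$191.10 + 17% × R$2,240.00 = R$571.90
Supplemental (25% flat on bonus): 25% × R$4,000.00 = R$1,000.00
Total wage tax: R$571.90 + R$1,000.00 = R$1,571.90

R$1,571.90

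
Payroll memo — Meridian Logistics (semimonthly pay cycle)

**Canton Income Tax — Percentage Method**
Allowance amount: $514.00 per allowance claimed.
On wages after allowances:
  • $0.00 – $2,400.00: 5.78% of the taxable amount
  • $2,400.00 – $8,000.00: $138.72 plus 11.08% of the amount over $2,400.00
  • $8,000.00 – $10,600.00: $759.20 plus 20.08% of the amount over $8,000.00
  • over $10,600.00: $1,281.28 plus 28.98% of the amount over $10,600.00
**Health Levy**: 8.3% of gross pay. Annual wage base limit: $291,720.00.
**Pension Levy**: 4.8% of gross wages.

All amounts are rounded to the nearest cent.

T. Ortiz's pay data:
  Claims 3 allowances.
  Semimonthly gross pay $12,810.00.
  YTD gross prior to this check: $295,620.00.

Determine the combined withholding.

$2,089.75

Canton Income Tax: taxable = $12,810.00 − 3×$514.00 = $11,268.00
  $1,281.28 + 28.98% × ($11,268.00 − $10,600.00) = $1,281.28 + 28.98% × $668.00 = $1,474.87
Health Levy: YTD $295,620.00 ≥ cap $291,720.00 → $0.00
Pension Levy: 4.8% × $12,810.00 = $614.88
Total: $1,474.87 + $0.00 + $614.88 = $2,089.75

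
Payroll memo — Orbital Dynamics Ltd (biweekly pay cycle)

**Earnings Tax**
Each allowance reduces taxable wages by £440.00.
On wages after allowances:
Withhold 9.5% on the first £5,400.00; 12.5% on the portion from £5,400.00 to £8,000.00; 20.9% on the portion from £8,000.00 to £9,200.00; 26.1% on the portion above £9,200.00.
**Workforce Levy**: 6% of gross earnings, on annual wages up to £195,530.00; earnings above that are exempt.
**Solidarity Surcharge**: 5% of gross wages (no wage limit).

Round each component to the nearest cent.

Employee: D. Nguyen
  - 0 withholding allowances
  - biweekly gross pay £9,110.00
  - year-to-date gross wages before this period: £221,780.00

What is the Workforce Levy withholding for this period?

Workforce Levy: YTD £221,780.00 ≥ cap £195,530.00 → £0.00

£0.00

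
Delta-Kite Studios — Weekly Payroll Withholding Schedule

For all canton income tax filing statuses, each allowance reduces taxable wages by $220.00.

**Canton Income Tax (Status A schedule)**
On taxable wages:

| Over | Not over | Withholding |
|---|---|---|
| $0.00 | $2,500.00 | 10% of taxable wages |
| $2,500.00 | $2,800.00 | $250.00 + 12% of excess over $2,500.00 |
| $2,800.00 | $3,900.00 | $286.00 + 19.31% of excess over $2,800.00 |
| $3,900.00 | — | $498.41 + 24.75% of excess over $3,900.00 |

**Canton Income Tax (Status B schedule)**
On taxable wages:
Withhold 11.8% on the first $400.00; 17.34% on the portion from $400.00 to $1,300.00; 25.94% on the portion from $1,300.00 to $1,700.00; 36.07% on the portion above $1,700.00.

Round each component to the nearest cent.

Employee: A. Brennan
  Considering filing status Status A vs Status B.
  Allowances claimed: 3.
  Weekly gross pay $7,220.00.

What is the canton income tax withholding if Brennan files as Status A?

Canton Income Tax (Status A): taxable = $7,220.00 − 3×$220.00 = $6,560.00
  $498.41 + 24.75% × ($6,560.00 − $3,900.00) = $498.41 + 24.75% × $2,660.00 = $1,156.76

$1,156.76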